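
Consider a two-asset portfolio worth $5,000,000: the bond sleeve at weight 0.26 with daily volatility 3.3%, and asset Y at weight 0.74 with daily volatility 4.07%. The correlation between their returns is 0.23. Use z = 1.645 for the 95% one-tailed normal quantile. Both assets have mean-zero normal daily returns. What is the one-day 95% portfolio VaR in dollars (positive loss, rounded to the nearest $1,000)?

σ_p² = 0.26²·3.3² + 0.74²·4.07² + 2·0.23·0.26·0.74·3.3·4.07 = 10.9958 (%²).
σ_p = √10.9958 = 3.316%.
VaR = 1.645 × 3.316% = 5.455%; on $5,000,000 that is $272,750.

$273,000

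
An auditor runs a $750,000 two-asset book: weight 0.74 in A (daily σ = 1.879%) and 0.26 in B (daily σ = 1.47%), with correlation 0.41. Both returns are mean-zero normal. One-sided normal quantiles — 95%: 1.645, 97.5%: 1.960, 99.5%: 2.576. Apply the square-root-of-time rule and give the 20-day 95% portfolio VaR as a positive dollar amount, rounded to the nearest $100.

σ_p = √(0.74²·1.879² + 0.26²·1.47² + 2·0.41·0.74·0.26·1.879·1.47) = 1.586%.
σ_{20d} = 1.586% × √20 = 7.093%.
VaR = 1.645 × 7.093% = 11.668%; on $750,000 that is $87,510.

$87,500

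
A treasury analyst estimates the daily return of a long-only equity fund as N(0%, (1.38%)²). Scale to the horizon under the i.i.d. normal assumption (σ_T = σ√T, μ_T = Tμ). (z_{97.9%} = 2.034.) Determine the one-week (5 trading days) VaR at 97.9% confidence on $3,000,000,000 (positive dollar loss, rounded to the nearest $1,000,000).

$188,000,000

σ_{5d} = 1.38% × √5 = 3.086%.
VaR = 2.034 × 3.086% = 6.277%.
On $3,000,000,000: 0.06277 × $3,000,000,000 = $188,310,000.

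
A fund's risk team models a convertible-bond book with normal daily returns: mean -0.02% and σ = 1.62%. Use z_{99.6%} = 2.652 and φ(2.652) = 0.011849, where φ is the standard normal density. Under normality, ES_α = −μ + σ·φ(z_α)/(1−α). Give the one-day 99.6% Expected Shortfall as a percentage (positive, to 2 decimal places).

Tail multiplier: φ(z)/(1−α) = 0.011849 / 0.004 = 2.962.
ES = −(-0.02%) + 1.62% × 2.962 = 4.818%.

4.82%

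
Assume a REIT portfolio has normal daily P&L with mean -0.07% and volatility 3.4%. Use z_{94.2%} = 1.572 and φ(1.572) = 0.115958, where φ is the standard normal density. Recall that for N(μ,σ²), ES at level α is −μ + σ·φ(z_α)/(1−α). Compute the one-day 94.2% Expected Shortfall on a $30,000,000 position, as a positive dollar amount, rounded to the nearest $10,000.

Tail multiplier: φ(z)/(1−α) = 0.115958 / 0.058 = 1.999.
ES = −(-0.07%) + 3.4% × 1.999 = 6.867%.
On $30,000,000: 0.06867 × $30,000,000 = $2,060,100.

$2,060,000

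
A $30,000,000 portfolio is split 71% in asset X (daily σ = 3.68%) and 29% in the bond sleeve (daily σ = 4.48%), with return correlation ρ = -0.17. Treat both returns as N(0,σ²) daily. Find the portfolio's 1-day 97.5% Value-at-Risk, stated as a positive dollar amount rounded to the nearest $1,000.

σ_p² = 0.71²·3.68² + 0.29²·4.48² + 2·-0.17·0.71·0.29·3.68·4.48 = 7.3605 (%²).
σ_p = √7.3605 = 2.713%.
At 97.5%, z = 1.960.
VaR = 1.960 × 2.713% = 5.317%; on $30,000,000 that is $1,595,100.

$1,595,000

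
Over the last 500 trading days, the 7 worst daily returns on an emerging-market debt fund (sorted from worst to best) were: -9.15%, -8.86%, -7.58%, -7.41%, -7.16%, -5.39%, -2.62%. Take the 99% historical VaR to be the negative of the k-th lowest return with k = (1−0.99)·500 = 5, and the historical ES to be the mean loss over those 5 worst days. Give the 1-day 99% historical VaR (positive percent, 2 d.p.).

7.16%

k = 5; the 5th lowest return is -7.16%, so VaR = 7.16%.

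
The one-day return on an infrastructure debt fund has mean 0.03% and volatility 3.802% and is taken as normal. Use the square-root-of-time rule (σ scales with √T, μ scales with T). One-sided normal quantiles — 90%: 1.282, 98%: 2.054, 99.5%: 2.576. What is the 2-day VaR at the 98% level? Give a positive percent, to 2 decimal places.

σ_{2d} = 3.802% × √2 = 5.377%; μ_{2d} = 2 × 0.03% = 0.060%.
VaR = −(0.060%) + 2.054 × 5.377% = 10.984%.

10.98%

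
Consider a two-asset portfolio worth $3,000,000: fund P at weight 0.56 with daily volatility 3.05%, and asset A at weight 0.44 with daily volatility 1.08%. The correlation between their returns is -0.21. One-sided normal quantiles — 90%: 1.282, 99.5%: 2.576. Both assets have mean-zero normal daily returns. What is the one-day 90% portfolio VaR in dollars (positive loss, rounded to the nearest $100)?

σ_p² = 0.56²·3.05² + 0.44²·1.08² + 2·-0.21·0.56·0.44·3.05·1.08 = 2.8022 (%²).
σ_p = √2.8022 = 1.674%.
VaR = 1.282 × 1.674% = 2.146%; on $3,000,000 that is $64,380.

$64,400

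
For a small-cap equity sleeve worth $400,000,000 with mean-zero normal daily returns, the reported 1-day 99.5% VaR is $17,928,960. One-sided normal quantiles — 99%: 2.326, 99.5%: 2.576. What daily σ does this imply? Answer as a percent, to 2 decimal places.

VaR as a fraction: $17,928,960 / $400,000,000 = 4.482%.
σ = VaR / z = 4.482% / 2.576 = 1.740%.

1.74%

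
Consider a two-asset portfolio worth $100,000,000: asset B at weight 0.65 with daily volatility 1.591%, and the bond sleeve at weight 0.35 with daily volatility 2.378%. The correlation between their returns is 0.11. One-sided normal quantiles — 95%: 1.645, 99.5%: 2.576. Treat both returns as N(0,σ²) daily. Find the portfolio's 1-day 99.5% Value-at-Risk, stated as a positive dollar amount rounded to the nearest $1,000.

σ_p² = 0.65²·1.591² + 0.35²·2.378² + 2·0.11·0.65·0.35·1.591·2.378 = 1.9515 (%²).
σ_p = √1.9515 = 1.397%.
VaR = 2.576 × 1.397% = 3.599%; on $100,000,000 that is $3,599,000.

$3,599,000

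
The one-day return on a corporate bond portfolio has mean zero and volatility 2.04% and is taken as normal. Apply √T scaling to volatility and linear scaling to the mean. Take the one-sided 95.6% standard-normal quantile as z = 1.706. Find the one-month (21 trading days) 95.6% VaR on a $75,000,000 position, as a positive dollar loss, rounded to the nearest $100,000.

σ_{21d} = 2.04% × √21 = 9.348%.
VaR = 1.706 × 9.348% = 15.948%.
On $75,000,000: 0.15948 × $75,000,000 = $11,961,000.

$12,000,000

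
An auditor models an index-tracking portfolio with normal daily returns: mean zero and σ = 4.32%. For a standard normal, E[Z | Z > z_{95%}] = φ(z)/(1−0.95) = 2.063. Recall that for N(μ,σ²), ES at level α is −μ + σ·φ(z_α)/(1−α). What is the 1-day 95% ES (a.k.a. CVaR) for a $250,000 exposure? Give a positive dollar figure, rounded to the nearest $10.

ES = 4.32% × 2.063 = 8.912%.
On $250,000: 0.08912 × $250,000 = $22,280.

$22,280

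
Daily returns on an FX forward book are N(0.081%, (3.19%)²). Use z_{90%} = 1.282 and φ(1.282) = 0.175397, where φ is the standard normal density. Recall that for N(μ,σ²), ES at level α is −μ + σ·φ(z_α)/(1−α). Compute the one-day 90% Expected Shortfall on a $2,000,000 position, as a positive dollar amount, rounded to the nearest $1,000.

$110,000

Tail multiplier: φ(z)/(1−α) = 0.175397 / 0.1 = 1.754.
ES = −(0.081%) + 3.19% × 1.754 = 5.514%.
On $2,000,000: 0.05514 × $2,000,000 = $110,280.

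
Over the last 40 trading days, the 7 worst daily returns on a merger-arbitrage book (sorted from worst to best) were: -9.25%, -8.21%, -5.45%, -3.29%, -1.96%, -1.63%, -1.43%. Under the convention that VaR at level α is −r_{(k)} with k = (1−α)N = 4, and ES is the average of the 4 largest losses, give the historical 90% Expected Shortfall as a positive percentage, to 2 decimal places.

The 4 worst returns sum to -26.20%.
ES = −(-26.20%) / 4 = 6.55%.

6.55%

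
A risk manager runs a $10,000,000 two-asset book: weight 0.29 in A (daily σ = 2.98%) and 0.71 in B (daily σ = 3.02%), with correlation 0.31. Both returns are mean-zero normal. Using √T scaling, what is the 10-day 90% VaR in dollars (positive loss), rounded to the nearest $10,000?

σ_p = √(0.29²·2.98² + 0.71²·3.02² + 2·0.31·0.29·0.71·2.98·3.02) = 2.548%.
σ_{10d} = 2.548% × √10 = 8.057%.
z(90%) = 1.282.
VaR = 1.282 × 8.057% = 10.329%; on $10,000,000 that is $1,032,900.

$1,030,000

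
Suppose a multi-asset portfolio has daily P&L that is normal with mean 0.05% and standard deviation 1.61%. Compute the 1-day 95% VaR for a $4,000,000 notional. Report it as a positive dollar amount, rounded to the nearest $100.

At 95% one-sided, z = 1.645.
VaR = −μ + z·σ = −(0.05%) + 1.645 × 1.61% = 2.598%.
On $4,000,000: 0.02598 × $4,000,000 = $103,920.

$103,900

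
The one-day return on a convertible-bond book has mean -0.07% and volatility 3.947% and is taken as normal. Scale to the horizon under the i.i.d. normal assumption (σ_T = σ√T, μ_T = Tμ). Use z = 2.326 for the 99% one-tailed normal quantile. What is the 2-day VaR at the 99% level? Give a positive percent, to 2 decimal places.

13.12%

σ_{2d} = 3.947% × √2 = 5.582%; μ_{2d} = 2 × -0.07% = -0.140%.
VaR = −(-0.140%) + 2.326 × 5.582% = 13.124%.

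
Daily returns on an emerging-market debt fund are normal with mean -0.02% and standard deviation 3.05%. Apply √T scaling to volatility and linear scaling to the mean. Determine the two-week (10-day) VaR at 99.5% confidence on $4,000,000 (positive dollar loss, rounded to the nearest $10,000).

$1,000,000

At 99.5%, z = 2.576.
σ_{10d} = 3.05% × √10 = 9.645%; μ_{10d} = 10 × -0.02% = -0.200%.
VaR = −(-0.200%) + 2.576 × 9.645% = 25.046%.
On $4,000,000: 0.25046 × $4,000,000 = $1,001,840.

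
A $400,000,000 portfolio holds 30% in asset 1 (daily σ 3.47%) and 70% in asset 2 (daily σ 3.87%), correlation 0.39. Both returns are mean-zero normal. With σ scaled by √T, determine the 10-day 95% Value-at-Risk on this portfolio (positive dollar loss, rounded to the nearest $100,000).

σ_p = √(0.3²·3.47² + 0.7²·3.87² + 2·0.39·0.3·0.7·3.47·3.87) = 3.259%.
σ_{10d} = 3.259% × √10 = 10.306%.
z(95%) = 1.645.
VaR = 1.645 × 10.306% = 16.953%; on $400,000,000 that is $67,812,000.

$67,800,000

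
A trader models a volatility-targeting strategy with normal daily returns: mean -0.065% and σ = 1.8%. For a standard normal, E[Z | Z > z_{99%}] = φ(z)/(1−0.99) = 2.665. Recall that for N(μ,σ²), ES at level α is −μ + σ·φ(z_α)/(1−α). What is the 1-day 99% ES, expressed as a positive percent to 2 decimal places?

4.86%

ES = −(-0.065%) + 1.8% × 2.665 = 4.862%.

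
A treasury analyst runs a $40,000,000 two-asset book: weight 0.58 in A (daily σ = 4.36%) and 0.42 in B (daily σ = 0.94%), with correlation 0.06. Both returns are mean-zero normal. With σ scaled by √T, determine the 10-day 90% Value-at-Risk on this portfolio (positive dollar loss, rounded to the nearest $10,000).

$4,190,000

σ_p = √(0.58²·4.36² + 0.42²·0.94² + 2·0.06·0.58·0.42·4.36·0.94) = 2.583%.
σ_{10d} = 2.583% × √10 = 8.168%.
z(90%) = 1.282.
VaR = 1.282 × 8.168% = 10.471%; on $40,000,000 that is $4,188,400.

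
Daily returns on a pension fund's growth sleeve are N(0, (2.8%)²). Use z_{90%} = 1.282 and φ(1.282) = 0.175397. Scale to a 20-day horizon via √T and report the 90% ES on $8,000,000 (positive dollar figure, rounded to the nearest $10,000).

σ_{20d} = 2.8% × √20 = 12.522%.
ES multiplier = φ(z)/(1−α) = 0.175397/0.1 = 1.754.
ES = 12.522% × 1.754 = 21.964%; on $8,000,000: $1,757,120.

$1,760,000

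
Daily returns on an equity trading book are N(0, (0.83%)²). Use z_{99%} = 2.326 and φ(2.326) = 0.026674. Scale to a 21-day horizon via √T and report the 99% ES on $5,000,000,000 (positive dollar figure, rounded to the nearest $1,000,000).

$507,000,000

σ_{21d} = 0.83% × √21 = 3.804%.
ES multiplier = φ(z)/(1−α) = 0.026674/0.01 = 2.667.
ES = 3.804% × 2.667 = 10.145%; on $5,000,000,000: $507,250,000.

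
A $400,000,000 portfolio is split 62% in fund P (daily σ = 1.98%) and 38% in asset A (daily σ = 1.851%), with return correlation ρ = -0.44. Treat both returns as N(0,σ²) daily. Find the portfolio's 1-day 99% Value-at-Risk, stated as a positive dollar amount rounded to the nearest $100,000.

$10,400,000

σ_p² = 0.62²·1.98² + 0.38²·1.851² + 2·-0.44·0.62·0.38·1.98·1.851 = 1.2419 (%²).
σ_p = √1.2419 = 1.114%.
At 99%, z = 2.326.
VaR = 2.326 × 1.114% = 2.591%; on $400,000,000 that is $10,364,000.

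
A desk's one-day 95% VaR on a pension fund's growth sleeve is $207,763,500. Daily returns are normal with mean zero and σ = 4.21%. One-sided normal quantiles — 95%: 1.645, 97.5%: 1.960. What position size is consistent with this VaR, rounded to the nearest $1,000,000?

VaR as a fraction of value: z·σ = 1.645 × 4.21% = 6.92545%.
Position = $207,763,500 / 0.0692545 = $3,000,000,000.

$3,000,000,000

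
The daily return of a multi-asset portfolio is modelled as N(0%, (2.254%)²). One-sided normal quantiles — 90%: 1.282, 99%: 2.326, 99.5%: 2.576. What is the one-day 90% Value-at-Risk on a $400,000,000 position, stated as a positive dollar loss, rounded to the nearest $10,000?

$11,560,000

VaR = z·σ = 1.282 × 2.254% = 2.890%.
On $400,000,000: 0.02890 × $400,000,000 = $11,560,000.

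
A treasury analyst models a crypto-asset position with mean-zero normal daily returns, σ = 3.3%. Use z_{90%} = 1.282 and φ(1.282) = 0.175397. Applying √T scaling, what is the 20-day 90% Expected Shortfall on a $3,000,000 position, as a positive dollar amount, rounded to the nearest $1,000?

$777,000

σ_{20d} = 3.3% × √20 = 14.758%.
ES multiplier = φ(z)/(1−α) = 0.175397/0.1 = 1.754.
ES = 14.758% × 1.754 = 25.886%; on $3,000,000: $776,580.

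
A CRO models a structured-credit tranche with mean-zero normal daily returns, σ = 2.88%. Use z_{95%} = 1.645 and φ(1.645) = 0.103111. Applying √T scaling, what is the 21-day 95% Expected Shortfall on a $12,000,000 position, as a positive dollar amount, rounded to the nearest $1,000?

$3,266,000

σ_{21d} = 2.88% × √21 = 13.198%.
ES multiplier = φ(z)/(1−α) = 0.103111/0.05 = 2.062.
ES = 13.198% × 2.062 = 27.214%; on $12,000,000: $3,265,680.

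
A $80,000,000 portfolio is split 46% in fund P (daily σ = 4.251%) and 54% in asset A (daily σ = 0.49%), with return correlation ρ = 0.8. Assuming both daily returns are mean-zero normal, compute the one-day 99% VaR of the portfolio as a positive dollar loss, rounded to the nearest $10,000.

$4,040,000

σ_p² = 0.46²·4.251² + 0.54²·0.49² + 2·0.8·0.46·0.54·4.251·0.49 = 4.7217 (%²).
σ_p = √4.7217 = 2.173%.
At 99%, z = 2.326.
VaR = 2.326 × 2.173% = 5.054%; on $80,000,000 that is $4,043,200.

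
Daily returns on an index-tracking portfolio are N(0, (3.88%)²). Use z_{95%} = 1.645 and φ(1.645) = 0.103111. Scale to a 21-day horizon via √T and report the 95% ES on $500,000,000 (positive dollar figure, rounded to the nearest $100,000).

$183,300,000

σ_{21d} = 3.88% × √21 = 17.780%.
ES multiplier = φ(z)/(1−α) = 0.103111/0.05 = 2.062.
ES = 17.780% × 2.062 = 36.662%; on $500,000,000: $183,310,000.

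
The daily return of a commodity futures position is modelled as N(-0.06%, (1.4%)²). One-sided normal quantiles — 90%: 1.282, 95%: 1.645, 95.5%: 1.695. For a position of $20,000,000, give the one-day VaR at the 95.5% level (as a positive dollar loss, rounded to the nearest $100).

$486,600

VaR = −μ + z·σ = −(-0.06%) + 1.695 × 1.4% = 2.433%.
On $20,000,000: 0.02433 × $20,000,000 = $486,600.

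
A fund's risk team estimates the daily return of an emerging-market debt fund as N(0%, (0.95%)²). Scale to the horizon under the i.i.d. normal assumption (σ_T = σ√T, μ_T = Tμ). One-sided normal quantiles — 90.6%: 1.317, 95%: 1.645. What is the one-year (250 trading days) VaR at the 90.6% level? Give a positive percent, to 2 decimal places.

19.78%

σ_{250d} = 0.95% × √250 = 15.021%.
VaR = 1.317 × 15.021% = 19.783%.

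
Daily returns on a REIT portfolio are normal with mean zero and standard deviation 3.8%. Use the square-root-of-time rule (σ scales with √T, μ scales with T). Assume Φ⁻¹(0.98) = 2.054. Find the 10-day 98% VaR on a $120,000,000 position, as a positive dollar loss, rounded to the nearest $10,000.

σ_{10d} = 3.8% × √10 = 12.017%.
VaR = 2.054 × 12.017% = 24.683%.
On $120,000,000: 0.24683 × $120,000,000 = $29,619,600.

$29,620,000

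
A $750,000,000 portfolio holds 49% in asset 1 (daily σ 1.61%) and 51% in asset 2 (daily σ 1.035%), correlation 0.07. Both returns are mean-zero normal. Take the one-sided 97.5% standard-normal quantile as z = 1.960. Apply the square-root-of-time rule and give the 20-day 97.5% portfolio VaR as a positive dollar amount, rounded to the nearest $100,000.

$64,400,000

σ_p = √(0.49²·1.61² + 0.51²·1.035² + 2·0.07·0.49·0.51·1.61·1.035) = 0.979%.
σ_{20d} = 0.979% × √20 = 4.378%.
VaR = 1.960 × 4.378% = 8.581%; on $750,000,000 that is $64,357,500.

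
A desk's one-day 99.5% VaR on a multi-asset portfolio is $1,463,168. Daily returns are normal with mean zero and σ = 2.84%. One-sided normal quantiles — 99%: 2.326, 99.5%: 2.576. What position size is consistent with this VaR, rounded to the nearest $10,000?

VaR as a fraction of value: z·σ = 2.576 × 2.84% = 7.31584%.
Position = $1,463,168 / 0.0731584 = $20,000,000.

$20,000,000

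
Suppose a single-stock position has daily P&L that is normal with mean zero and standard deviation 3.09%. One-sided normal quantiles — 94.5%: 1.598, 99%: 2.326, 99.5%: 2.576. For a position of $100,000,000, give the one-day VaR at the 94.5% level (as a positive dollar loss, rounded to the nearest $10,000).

VaR = z·σ = 1.598 × 3.09% = 4.938%.
On $100,000,000: 0.04938 × $100,000,000 = $4,938,000.

$4,940,000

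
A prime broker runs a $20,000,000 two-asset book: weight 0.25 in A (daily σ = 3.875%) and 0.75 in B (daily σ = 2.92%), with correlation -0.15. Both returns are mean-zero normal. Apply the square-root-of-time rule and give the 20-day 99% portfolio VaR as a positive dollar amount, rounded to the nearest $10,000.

σ_p = √(0.25²·3.875² + 0.75²·2.92² + 2·-0.15·0.25·0.75·3.875·2.92) = 2.258%.
σ_{20d} = 2.258% × √20 = 10.098%.
z(99%) = 2.326.
VaR = 2.326 × 10.098% = 23.488%; on $20,000,000 that is $4,697,600.

$4,700,000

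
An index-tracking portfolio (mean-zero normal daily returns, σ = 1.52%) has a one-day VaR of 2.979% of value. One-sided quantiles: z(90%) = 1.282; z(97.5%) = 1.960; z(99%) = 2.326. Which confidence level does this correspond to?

Implied z = VaR/σ = 2.979 / 1.52 = 1.960.
This matches z(97.5%) = 1.960.

97.5%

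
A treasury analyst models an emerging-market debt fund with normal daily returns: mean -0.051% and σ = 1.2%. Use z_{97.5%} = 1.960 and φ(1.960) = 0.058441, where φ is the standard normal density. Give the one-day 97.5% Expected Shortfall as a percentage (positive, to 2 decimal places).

Tail multiplier: φ(z)/(1−α) = 0.058441 / 0.025 = 2.338.
ES = −(-0.051%) + 1.2% × 2.338 = 2.857%.

2.86%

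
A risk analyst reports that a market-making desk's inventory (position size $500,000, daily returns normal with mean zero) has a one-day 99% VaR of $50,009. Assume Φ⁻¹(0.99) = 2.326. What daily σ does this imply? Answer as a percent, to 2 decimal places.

4.30%

VaR as a fraction: $50,009 / $500,000 = 10.002%.
σ = VaR / z = 10.002% / 2.326 = 4.300%.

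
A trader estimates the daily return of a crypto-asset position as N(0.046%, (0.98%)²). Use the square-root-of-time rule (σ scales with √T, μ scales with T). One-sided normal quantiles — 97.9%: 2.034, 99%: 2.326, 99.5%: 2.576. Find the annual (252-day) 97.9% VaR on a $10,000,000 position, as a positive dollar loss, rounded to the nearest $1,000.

σ_{252d} = 0.98% × √252 = 15.557%; μ_{252d} = 252 × 0.046% = 11.592%.
VaR = −(11.592%) + 2.034 × 15.557% = 20.051%.
On $10,000,000: 0.20051 × $10,000,000 = $2,005,100.

$2,005,000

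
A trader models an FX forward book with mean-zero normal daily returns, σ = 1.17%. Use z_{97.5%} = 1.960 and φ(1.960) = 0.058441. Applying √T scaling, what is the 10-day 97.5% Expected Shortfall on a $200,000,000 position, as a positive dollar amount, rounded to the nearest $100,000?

σ_{10d} = 1.17% × √10 = 3.700%.
ES multiplier = φ(z)/(1−α) = 0.058441/0.025 = 2.338.
ES = 3.700% × 2.338 = 8.651%; on $200,000,000: $17,302,000.

$17,300,000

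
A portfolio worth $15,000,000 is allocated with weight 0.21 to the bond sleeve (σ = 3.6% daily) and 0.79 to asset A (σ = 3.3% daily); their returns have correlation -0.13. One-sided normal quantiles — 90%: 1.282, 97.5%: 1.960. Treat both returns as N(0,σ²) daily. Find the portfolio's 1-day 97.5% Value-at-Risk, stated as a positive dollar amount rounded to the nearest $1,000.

$770,000

σ_p² = 0.21²·3.6² + 0.79²·3.3² + 2·-0.13·0.21·0.79·3.6·3.3 = 6.8556 (%²).
σ_p = √6.8556 = 2.618%.
VaR = 1.960 × 2.618% = 5.131%; on $15,000,000 that is $769,650.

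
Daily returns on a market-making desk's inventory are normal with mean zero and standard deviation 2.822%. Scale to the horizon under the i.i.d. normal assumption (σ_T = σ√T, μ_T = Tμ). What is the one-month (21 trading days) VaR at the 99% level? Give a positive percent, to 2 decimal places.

30.08%

At 99%, z = 2.326.
σ_{21d} = 2.822% × √21 = 12.932%.
VaR = 2.326 × 12.932% = 30.080%.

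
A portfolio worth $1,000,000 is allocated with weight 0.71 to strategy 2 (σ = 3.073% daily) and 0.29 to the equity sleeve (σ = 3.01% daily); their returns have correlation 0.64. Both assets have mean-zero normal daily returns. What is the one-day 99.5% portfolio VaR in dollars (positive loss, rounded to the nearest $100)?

σ_p² = 0.71²·3.073² + 0.29²·3.01² + 2·0.64·0.71·0.29·3.073·3.01 = 7.9601 (%²).
σ_p = √7.9601 = 2.821%.
At 99.5%, z = 2.576.
VaR = 2.576 × 2.821% = 7.267%; on $1,000,000 that is $72,670.

$72,700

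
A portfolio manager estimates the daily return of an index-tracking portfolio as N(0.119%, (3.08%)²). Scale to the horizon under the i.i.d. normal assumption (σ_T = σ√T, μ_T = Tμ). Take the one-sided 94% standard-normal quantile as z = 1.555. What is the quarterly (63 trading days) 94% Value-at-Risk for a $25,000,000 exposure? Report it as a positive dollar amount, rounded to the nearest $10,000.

σ_{63d} = 3.08% × √63 = 24.447%; μ_{63d} = 63 × 0.119% = 7.497%.
VaR = −(7.497%) + 1.555 × 24.447% = 30.518%.
On $25,000,000: 0.30518 × $25,000,000 = $7,629,500.

$7,630,000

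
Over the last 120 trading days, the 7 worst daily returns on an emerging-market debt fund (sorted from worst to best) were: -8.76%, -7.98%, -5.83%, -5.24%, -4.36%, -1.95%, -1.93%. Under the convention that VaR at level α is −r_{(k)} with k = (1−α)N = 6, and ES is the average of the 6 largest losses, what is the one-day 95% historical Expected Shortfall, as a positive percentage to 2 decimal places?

5.69%

The 6 worst returns sum to -34.12%.
ES = −(-34.12%) / 6 = 5.6866…% ≈ 5.69%.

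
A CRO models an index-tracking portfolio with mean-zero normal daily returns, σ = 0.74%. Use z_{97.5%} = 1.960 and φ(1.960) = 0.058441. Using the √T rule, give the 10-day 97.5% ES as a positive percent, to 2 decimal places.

σ_{10d} = 0.74% × √10 = 2.340%.
ES multiplier = φ(z)/(1−α) = 0.058441/0.025 = 2.338.
ES = 2.340% × 2.338 = 5.471%.

5.47%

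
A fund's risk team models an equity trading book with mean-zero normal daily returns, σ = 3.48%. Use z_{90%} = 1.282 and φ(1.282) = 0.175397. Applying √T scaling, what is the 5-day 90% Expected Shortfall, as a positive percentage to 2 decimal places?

σ_{5d} = 3.48% × √5 = 7.782%.
ES multiplier = φ(z)/(1−α) = 0.175397/0.1 = 1.754.
ES = 7.782% × 1.754 = 13.650%.

13.65%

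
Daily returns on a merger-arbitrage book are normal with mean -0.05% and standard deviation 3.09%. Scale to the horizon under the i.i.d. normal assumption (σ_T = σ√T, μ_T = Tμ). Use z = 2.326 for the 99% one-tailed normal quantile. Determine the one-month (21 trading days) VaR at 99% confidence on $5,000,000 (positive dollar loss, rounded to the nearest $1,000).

σ_{21d} = 3.09% × √21 = 14.160%; μ_{21d} = 21 × -0.05% = -1.050%.
VaR = −(-1.050%) + 2.326 × 14.160% = 33.986%.
On $5,000,000: 0.33986 × $5,000,000 = $1,699,300.

$1,699,000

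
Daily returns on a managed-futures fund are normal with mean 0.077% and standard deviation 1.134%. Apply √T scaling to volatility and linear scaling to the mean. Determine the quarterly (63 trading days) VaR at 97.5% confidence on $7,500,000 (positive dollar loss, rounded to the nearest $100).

$959,300

At 97.5%, z = 1.960.
σ_{63d} = 1.134% × √63 = 9.001%; μ_{63d} = 63 × 0.077% = 4.851%.
VaR = −(4.851%) + 1.960 × 9.001% = 12.791%.
On $7,500,000: 0.12791 × $7,500,000 = $959,325.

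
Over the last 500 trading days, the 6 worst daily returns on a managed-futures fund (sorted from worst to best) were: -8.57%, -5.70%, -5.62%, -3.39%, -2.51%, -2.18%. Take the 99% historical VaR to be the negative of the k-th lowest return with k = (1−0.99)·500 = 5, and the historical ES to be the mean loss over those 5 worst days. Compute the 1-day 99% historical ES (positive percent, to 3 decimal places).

The 5 worst returns sum to -25.79%.
ES = −(-25.79%) / 5 = 5.158%.

5.158%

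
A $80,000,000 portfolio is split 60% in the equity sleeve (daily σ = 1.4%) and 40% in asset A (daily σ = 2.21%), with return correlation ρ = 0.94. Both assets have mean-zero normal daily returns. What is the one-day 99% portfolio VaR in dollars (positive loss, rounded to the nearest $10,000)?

$3,160,000

σ_p² = 0.6²·1.4² + 0.4²·2.21² + 2·0.94·0.6·0.4·1.4·2.21 = 2.8831 (%²).
σ_p = √2.8831 = 1.698%.
At 99%, z = 2.326.
VaR = 2.326 × 1.698% = 3.950%; on $80,000,000 that is $3,160,000.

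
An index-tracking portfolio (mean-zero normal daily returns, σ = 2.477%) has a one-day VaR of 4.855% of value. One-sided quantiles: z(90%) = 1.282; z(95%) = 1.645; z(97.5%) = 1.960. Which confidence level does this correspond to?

97.5%

Implied z = VaR/σ = 4.855 / 2.477 = 1.960.
This matches z(97.5%) = 1.960.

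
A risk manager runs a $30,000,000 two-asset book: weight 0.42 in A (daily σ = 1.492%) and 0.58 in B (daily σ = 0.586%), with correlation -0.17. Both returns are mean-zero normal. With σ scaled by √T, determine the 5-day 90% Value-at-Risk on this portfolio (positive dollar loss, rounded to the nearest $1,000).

σ_p = √(0.42²·1.492² + 0.58²·0.586² + 2·-0.17·0.42·0.58·1.492·0.586) = 0.660%.
σ_{5d} = 0.660% × √5 = 1.476%.
z(90%) = 1.282.
VaR = 1.282 × 1.476% = 1.892%; on $30,000,000 that is $567,600.

$568,000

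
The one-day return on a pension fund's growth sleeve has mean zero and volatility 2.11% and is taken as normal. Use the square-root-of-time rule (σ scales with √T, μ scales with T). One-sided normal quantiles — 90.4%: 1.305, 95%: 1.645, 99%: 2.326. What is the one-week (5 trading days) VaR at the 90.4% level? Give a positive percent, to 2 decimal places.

σ_{5d} = 2.11% × √5 = 4.718%.
VaR = 1.305 × 4.718% = 6.157%.

6.16%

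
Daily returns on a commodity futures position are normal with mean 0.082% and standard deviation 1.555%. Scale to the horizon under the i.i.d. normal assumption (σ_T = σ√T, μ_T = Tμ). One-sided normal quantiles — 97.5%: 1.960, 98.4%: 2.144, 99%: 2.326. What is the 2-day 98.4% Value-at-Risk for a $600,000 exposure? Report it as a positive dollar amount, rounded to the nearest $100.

$27,300

σ_{2d} = 1.555% × √2 = 2.199%; μ_{2d} = 2 × 0.082% = 0.164%.
VaR = −(0.164%) + 2.144 × 2.199% = 4.551%.
On $600,000: 0.04551 × $600,000 = $27,306.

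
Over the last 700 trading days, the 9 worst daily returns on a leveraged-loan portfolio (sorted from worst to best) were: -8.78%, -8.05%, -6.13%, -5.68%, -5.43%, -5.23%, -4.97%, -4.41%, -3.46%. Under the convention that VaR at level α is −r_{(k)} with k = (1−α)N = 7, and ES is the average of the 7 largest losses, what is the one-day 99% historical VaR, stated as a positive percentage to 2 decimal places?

k = 7; the 7th lowest return is -4.97%, so VaR = 4.97%.

4.97%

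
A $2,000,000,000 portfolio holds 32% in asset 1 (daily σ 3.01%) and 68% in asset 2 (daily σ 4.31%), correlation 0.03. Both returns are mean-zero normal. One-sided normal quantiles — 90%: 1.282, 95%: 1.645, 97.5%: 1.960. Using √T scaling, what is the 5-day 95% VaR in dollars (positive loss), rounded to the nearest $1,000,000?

$229,000,000

σ_p = √(0.32²·3.01² + 0.68²·4.31² + 2·0.03·0.32·0.68·3.01·4.31) = 3.112%.
σ_{5d} = 3.112% × √5 = 6.959%.
VaR = 1.645 × 6.959% = 11.448%; on $2,000,000,000 that is $228,960,000.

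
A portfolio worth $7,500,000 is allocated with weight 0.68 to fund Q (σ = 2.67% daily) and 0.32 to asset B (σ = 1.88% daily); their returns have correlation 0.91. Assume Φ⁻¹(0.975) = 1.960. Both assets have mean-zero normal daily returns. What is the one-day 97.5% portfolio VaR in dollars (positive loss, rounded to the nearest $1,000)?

$349,000

σ_p² = 0.68²·2.67² + 0.32²·1.88² + 2·0.91·0.68·0.32·2.67·1.88 = 5.6462 (%²).
σ_p = √5.6462 = 2.376%.
VaR = 1.960 × 2.376% = 4.657%; on $7,500,000 that is $349,275.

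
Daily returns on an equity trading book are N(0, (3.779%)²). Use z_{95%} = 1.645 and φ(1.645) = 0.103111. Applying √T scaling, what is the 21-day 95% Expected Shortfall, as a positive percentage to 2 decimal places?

35.71%

σ_{21d} = 3.779% × √21 = 17.318%.
ES multiplier = φ(z)/(1−α) = 0.103111/0.05 = 2.062.
ES = 17.318% × 2.062 = 35.710%.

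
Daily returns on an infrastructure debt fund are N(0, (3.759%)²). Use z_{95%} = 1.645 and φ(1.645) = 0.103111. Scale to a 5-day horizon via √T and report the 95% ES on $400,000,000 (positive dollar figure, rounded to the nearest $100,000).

σ_{5d} = 3.759% × √5 = 8.405%.
ES multiplier = φ(z)/(1−α) = 0.103111/0.05 = 2.062.
ES = 8.405% × 2.062 = 17.331%; on $400,000,000: $69,324,000.

$69,300,000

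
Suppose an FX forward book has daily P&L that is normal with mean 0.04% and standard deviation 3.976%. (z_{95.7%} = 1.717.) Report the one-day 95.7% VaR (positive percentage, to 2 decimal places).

VaR = −μ + z·σ = −(0.04%) + 1.717 × 3.976% = 6.787%.

6.79%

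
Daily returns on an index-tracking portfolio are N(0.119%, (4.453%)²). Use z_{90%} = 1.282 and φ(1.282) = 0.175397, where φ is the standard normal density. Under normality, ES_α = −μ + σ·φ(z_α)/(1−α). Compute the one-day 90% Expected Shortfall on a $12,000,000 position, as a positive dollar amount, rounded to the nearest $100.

Tail multiplier: φ(z)/(1−α) = 0.175397 / 0.1 = 1.754.
ES = −(0.119%) + 4.453% × 1.754 = 7.692%.
On $12,000,000: 0.07692 × $12,000,000 = $923,040.

$923,000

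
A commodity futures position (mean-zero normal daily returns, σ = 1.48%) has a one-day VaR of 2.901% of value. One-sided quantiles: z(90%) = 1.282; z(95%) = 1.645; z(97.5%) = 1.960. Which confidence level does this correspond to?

97.5%

Implied z = VaR/σ = 2.901 / 1.48 = 1.960.
This matches z(97.5%) = 1.960.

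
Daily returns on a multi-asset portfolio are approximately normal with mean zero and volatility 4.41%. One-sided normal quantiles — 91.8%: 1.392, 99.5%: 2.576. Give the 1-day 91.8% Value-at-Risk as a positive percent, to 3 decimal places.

VaR = z·σ = 1.392 × 4.41% = 6.139%.

6.139%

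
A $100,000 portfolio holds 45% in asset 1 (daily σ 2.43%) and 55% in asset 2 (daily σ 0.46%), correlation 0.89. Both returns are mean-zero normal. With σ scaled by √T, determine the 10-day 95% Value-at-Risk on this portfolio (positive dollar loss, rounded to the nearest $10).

$6,890

σ_p = √(0.45²·2.43² + 0.55²·0.46² + 2·0.89·0.45·0.55·2.43·0.46) = 1.324%.
σ_{10d} = 1.324% × √10 = 4.187%.
z(95%) = 1.645.
VaR = 1.645 × 4.187% = 6.888%; on $100,000 that is $6,888.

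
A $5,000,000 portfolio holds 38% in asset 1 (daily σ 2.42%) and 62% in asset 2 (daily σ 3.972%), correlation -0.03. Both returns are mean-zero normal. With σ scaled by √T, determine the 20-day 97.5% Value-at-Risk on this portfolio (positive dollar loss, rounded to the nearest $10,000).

$1,140,000

σ_p = √(0.38²·2.42² + 0.62²·3.972² + 2·-0.03·0.38·0.62·2.42·3.972) = 2.603%.
σ_{20d} = 2.603% × √20 = 11.641%.
z(97.5%) = 1.960.
VaR = 1.960 × 11.641% = 22.816%; on $5,000,000 that is $1,140,800.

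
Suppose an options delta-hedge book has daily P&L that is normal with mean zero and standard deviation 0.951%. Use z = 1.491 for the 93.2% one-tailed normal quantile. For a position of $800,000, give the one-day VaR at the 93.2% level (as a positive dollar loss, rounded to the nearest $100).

$11,300

VaR = z·σ = 1.491 × 0.951% = 1.418%.
On $800,000: 0.01418 × $800,000 = $11,344.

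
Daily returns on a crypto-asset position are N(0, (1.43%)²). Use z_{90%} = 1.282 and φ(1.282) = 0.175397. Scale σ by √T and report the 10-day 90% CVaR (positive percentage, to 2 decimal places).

7.93%

σ_{10d} = 1.43% × √10 = 4.522%.
ES multiplier = φ(z)/(1−α) = 0.175397/0.1 = 1.754.
ES = 4.522% × 1.754 = 7.932%.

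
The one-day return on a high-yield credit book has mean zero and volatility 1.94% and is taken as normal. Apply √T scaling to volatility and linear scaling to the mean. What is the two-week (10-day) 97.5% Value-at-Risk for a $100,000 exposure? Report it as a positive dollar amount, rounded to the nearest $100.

At 97.5%, z = 1.960.
σ_{10d} = 1.94% × √10 = 6.135%.
VaR = 1.960 × 6.135% = 12.025%.
On $100,000: 0.12025 × $100,000 = $12,025.

$12,000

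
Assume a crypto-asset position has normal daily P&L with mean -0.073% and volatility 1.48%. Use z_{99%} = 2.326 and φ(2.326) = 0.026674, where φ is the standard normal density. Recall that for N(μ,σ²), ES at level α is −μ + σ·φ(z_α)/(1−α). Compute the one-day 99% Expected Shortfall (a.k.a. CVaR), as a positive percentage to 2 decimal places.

Tail multiplier: φ(z)/(1−α) = 0.026674 / 0.01 = 2.667.
ES = −(-0.073%) + 1.48% × 2.667 = 4.020%.

4.02%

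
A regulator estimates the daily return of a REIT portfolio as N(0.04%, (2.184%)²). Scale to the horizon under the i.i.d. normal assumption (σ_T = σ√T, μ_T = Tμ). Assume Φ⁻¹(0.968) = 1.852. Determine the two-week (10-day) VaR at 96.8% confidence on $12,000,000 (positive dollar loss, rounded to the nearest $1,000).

$1,487,000

σ_{10d} = 2.184% × √10 = 6.906%; μ_{10d} = 10 × 0.04% = 0.400%.
VaR = −(0.400%) + 1.852 × 6.906% = 12.390%.
On $12,000,000: 0.12390 × $12,000,000 = $1,486,800.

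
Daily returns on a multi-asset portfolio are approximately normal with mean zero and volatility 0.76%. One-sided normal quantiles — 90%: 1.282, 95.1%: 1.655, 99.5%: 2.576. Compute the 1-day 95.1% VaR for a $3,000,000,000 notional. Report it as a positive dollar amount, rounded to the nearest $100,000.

VaR = z·σ = 1.655 × 0.76% = 1.258%.
On $3,000,000,000: 0.01258 × $3,000,000,000 = $37,740,000.

$37,700,000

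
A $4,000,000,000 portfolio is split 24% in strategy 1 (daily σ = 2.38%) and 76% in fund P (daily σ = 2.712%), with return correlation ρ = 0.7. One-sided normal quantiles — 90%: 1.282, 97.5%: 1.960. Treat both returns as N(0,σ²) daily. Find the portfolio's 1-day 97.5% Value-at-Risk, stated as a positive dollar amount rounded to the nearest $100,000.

$195,600,000

σ_p² = 0.24²·2.38² + 0.76²·2.712² + 2·0.7·0.24·0.76·2.38·2.712 = 6.2227 (%²).
σ_p = √6.2227 = 2.495%.
VaR = 1.960 × 2.495% = 4.890%; on $4,000,000,000 that is $195,600,000.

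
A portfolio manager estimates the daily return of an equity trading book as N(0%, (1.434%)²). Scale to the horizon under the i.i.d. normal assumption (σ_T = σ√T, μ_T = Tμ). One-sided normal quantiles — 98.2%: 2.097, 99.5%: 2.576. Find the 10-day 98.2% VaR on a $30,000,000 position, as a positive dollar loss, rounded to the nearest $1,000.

σ_{10d} = 1.434% × √10 = 4.535%.
VaR = 2.097 × 4.535% = 9.510%.
On $30,000,000: 0.09510 × $30,000,000 = $2,853,000.

$2,853,000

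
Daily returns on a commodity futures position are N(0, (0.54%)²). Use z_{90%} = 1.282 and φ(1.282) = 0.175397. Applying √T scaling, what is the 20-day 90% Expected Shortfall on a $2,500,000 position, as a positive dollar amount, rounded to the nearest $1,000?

$106,000

σ_{20d} = 0.54% × √20 = 2.415%.
ES multiplier = φ(z)/(1−α) = 0.175397/0.1 = 1.754.
ES = 2.415% × 1.754 = 4.236%; on $2,500,000: $105,900.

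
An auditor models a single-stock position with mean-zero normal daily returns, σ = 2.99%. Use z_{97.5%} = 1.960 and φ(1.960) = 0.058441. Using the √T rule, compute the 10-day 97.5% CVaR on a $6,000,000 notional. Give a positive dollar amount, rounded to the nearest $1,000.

$1,326,000

σ_{10d} = 2.99% × √10 = 9.455%.
ES multiplier = φ(z)/(1−α) = 0.058441/0.025 = 2.338.
ES = 9.455% × 2.338 = 22.106%; on $6,000,000: $1,326,360.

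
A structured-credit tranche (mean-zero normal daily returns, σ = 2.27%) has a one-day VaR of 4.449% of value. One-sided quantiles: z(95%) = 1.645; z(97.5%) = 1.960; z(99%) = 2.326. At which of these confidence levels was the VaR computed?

97.5%

Implied z = VaR/σ = 4.449 / 2.27 = 1.960.
This matches z(97.5%) = 1.960.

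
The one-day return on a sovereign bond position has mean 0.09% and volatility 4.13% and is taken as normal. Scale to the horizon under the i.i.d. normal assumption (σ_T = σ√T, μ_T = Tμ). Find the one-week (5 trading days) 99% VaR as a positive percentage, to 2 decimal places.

At 99%, z = 2.326.
σ_{5d} = 4.13% × √5 = 9.235%; μ_{5d} = 5 × 0.09% = 0.450%.
VaR = −(0.450%) + 2.326 × 9.235% = 21.031%.

21.03%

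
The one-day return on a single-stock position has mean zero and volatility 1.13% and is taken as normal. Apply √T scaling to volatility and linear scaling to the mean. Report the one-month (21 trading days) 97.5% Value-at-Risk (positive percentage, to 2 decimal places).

At 97.5%, z = 1.960.
σ_{21d} = 1.13% × √21 = 5.178%.
VaR = 1.960 × 5.178% = 10.149%.

10.15%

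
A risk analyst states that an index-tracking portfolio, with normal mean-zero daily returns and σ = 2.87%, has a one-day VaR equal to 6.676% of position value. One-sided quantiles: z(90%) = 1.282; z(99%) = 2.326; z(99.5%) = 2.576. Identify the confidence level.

99%

Implied z = VaR/σ = 6.676 / 2.87 = 2.326.
This matches z(99%) = 2.326.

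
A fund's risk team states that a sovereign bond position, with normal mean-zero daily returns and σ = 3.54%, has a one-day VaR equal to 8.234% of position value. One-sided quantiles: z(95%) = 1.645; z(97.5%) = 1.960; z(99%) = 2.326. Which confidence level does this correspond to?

Implied z = VaR/σ = 8.234 / 3.54 = 2.326.
This matches z(99%) = 2.326.

99%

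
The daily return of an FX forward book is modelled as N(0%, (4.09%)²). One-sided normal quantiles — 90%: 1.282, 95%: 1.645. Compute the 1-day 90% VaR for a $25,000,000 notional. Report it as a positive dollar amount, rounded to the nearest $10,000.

$1,310,000

VaR = z·σ = 1.282 × 4.09% = 5.243%.
On $25,000,000: 0.05243 × $25,000,000 = $1,310,750.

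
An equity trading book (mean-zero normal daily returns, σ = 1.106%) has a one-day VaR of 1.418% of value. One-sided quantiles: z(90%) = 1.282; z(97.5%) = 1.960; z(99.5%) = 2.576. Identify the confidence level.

90%

Implied z = VaR/σ = 1.418 / 1.106 = 1.282.
This matches z(90%) = 1.282.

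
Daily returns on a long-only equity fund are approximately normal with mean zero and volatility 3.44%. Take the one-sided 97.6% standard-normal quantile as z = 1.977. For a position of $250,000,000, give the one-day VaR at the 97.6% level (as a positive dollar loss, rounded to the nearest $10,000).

$17,000,000

VaR = z·σ = 1.977 × 3.44% = 6.801%.
On $250,000,000: 0.06801 × $250,000,000 = $17,002,500.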